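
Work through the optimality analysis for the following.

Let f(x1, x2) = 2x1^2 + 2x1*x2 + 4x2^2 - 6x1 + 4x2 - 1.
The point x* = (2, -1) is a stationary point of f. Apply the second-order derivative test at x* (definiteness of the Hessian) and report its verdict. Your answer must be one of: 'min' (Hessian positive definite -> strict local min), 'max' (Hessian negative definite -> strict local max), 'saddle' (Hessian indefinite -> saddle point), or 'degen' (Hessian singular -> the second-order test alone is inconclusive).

Compute the Hessian H = grad^2 f:
  H = [[4, 2], [2, 8]]
Verify stationarity: grad f(x*) = H x* + g = (0, 0).
Eigenvalues of H: 3.1716, 8.8284.
Both eigenvalues > 0, so H is positive definite -> x* is a strict local min.

min


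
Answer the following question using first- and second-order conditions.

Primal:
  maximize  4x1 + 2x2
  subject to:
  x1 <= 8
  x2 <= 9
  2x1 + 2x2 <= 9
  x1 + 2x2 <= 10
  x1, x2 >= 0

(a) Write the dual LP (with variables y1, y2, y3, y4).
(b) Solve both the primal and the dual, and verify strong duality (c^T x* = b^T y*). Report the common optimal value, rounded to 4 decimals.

The standard primal-dual pair for 'max c^T x s.t. A x <= b, x >= 0' is:
  Dual:  min b^T y  s.t.  A^T y >= c,  y >= 0.

So the dual LP is:
  minimize  8y1 + 9y2 + 9y3 + 10y4
  subject to:
    y1 + 2y3 + y4 >= 4
    y2 + 2y3 + 2y4 >= 2
    y1, y2, y3, y4 >= 0

Solving the primal: x* = (4.5, 0).
  primal value c^T x* = 18.
Solving the dual: y* = (0, 0, 2, 0).
  dual value b^T y* = 18.
Strong duality: c^T x* = b^T y*. Confirmed.

18


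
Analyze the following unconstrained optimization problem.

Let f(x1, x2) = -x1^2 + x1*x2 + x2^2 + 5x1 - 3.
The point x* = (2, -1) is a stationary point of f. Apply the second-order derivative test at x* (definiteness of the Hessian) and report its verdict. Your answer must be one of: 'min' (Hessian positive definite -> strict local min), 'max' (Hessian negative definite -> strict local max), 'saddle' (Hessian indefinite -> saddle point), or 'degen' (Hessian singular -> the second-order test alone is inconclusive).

Compute the Hessian H = grad^2 f:
  H = [[-2, 1], [1, 2]]
Verify stationarity: grad f(x*) = H x* + g = (0, 0).
Eigenvalues of H: -2.2361, 2.2361.
Eigenvalues have mixed signs, so H is indefinite -> x* is a saddle point.

saddle


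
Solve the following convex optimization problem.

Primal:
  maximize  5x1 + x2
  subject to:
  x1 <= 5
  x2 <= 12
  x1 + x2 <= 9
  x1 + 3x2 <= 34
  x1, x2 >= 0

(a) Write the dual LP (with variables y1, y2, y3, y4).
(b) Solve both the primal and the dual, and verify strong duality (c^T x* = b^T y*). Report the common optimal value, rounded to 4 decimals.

The standard primal-dual pair for 'max c^T x s.t. A x <= b, x >= 0' is:
  Dual:  min b^T y  s.t.  A^T y >= c,  y >= 0.

So the dual LP is:
  minimize  5y1 + 12y2 + 9y3 + 34y4
  subject to:
    y1 + y3 + y4 >= 5
    y2 + y3 + 3y4 >= 1
    y1, y2, y3, y4 >= 0

Solving the primal: x* = (5, 4).
  primal value c^T x* = 29.
Solving the dual: y* = (4, 0, 1, 0).
  dual value b^T y* = 29.
Strong duality: c^T x* = b^T y*. Confirmed.

29


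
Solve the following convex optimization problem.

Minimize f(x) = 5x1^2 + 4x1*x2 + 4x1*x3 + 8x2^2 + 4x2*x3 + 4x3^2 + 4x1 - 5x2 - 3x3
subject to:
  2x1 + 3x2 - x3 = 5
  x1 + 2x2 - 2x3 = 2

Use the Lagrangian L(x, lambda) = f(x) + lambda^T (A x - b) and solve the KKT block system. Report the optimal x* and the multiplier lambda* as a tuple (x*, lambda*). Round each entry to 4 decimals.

Form the Lagrangian:
  L(x, lambda) = (1/2) x^T Q x + c^T x + lambda^T (A x - b)
Stationarity (grad_x L = 0): Q x + c + A^T lambda = 0.
Primal feasibility: A x = b.

This gives the KKT block system:
  [ Q   A^T ] [ x     ]   [-c ]
  [ A    0  ] [ lambda ] = [ b ]

Solving the linear system:
  x*      = (0.8077, 1.3942, 0.7981)
  lambda* = (-17.9615, 15.0769)
  f(x*)   = 26.7596

x* = (0.8077, 1.3942, 0.7981), lambda* = (-17.9615, 15.0769)


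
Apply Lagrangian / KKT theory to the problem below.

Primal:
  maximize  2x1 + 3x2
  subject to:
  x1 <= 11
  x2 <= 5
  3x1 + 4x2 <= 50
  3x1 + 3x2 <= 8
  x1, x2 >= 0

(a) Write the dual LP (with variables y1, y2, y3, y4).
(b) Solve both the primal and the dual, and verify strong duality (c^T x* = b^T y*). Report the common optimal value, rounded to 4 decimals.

The standard primal-dual pair for 'max c^T x s.t. A x <= b, x >= 0' is:
  Dual:  min b^T y  s.t.  A^T y >= c,  y >= 0.

So the dual LP is:
  minimize  11y1 + 5y2 + 50y3 + 8y4
  subject to:
    y1 + 3y3 + 3y4 >= 2
    y2 + 4y3 + 3y4 >= 3
    y1, y2, y3, y4 >= 0

Solving the primal: x* = (0, 2.6667).
  primal value c^T x* = 8.
Solving the dual: y* = (0, 0, 0, 1).
  dual value b^T y* = 8.
Strong duality: c^T x* = b^T y*. Confirmed.

8


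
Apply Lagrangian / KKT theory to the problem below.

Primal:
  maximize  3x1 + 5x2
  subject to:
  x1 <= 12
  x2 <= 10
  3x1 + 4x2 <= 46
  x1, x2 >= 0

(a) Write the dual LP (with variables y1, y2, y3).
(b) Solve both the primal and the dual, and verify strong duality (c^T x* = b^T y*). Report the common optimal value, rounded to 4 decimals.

The standard primal-dual pair for 'max c^T x s.t. A x <= b, x >= 0' is:
  Dual:  min b^T y  s.t.  A^T y >= c,  y >= 0.

So the dual LP is:
  minimize  12y1 + 10y2 + 46y3
  subject to:
    y1 + 3y3 >= 3
    y2 + 4y3 >= 5
    y1, y2, y3 >= 0

Solving the primal: x* = (2, 10).
  primal value c^T x* = 56.
Solving the dual: y* = (0, 1, 1).
  dual value b^T y* = 56.
Strong duality: c^T x* = b^T y*. Confirmed.

56


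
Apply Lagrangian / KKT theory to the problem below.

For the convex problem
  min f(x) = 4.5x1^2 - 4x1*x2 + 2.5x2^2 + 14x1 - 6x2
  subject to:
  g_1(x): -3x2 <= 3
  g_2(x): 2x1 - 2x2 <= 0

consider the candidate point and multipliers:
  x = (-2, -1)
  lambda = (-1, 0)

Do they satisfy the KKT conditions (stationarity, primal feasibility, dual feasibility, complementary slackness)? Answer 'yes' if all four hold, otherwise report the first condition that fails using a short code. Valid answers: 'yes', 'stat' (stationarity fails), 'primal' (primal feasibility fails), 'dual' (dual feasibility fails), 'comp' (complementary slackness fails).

Gradient of f: grad f(x) = Q x + c = (0, -3)
Constraint values g_i(x) = a_i^T x - b_i:
  g_1((-2, -1)) = 0
  g_2((-2, -1)) = -2
Stationarity residual: grad f(x) + sum_i lambda_i a_i = (0, 0)
  -> stationarity OK
Primal feasibility (all g_i <= 0): OK
Dual feasibility (all lambda_i >= 0): FAILS
Complementary slackness (lambda_i * g_i(x) = 0 for all i): OK

Verdict: the first failing condition is dual_feasibility -> dual.

dual


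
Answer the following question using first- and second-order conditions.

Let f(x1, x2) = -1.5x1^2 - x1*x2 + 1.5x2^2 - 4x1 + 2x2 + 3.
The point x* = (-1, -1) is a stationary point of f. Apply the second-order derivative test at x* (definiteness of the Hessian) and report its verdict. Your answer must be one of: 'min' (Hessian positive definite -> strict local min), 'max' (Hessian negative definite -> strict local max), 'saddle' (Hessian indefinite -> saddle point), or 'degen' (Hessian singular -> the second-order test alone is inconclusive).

Compute the Hessian H = grad^2 f:
  H = [[-3, -1], [-1, 3]]
Verify stationarity: grad f(x*) = H x* + g = (0, 0).
Eigenvalues of H: -3.1623, 3.1623.
Eigenvalues have mixed signs, so H is indefinite -> x* is a saddle point.

saddle


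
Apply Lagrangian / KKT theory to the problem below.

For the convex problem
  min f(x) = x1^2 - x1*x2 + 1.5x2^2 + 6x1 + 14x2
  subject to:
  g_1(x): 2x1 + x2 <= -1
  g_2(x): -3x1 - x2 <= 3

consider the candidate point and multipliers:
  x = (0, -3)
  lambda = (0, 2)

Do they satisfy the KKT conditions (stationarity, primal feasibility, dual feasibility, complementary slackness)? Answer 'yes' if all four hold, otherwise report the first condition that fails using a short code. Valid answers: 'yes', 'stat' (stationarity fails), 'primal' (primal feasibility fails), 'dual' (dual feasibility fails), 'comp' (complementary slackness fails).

Gradient of f: grad f(x) = Q x + c = (9, 5)
Constraint values g_i(x) = a_i^T x - b_i:
  g_1((0, -3)) = -2
  g_2((0, -3)) = 0
Stationarity residual: grad f(x) + sum_i lambda_i a_i = (3, 3)
  -> stationarity FAILS
Primal feasibility (all g_i <= 0): OK
Dual feasibility (all lambda_i >= 0): OK
Complementary slackness (lambda_i * g_i(x) = 0 for all i): OK

Verdict: the first failing condition is stationarity -> stat.

stat


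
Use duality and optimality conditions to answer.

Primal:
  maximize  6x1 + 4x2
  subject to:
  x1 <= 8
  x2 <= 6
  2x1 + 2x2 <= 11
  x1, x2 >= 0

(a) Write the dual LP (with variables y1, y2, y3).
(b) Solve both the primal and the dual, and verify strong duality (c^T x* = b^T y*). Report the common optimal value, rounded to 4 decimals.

The standard primal-dual pair for 'max c^T x s.t. A x <= b, x >= 0' is:
  Dual:  min b^T y  s.t.  A^T y >= c,  y >= 0.

So the dual LP is:
  minimize  8y1 + 6y2 + 11y3
  subject to:
    y1 + 2y3 >= 6
    y2 + 2y3 >= 4
    y1, y2, y3 >= 0

Solving the primal: x* = (5.5, 0).
  primal value c^T x* = 33.
Solving the dual: y* = (0, 0, 3).
  dual value b^T y* = 33.
Strong duality: c^T x* = b^T y*. Confirmed.

33


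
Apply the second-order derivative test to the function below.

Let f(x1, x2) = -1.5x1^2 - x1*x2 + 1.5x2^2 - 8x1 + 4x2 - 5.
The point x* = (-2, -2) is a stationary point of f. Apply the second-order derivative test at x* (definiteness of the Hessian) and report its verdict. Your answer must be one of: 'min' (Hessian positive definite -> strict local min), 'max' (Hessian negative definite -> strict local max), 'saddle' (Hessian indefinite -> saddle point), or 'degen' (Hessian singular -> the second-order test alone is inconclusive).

Compute the Hessian H = grad^2 f:
  H = [[-3, -1], [-1, 3]]
Verify stationarity: grad f(x*) = H x* + g = (0, 0).
Eigenvalues of H: -3.1623, 3.1623.
Eigenvalues have mixed signs, so H is indefinite -> x* is a saddle point.

saddle


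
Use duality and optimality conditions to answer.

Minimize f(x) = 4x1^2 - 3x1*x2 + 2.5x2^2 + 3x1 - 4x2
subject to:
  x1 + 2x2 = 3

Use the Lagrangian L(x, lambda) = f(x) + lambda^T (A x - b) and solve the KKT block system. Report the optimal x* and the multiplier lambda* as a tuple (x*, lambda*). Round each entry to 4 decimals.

Form the Lagrangian:
  L(x, lambda) = (1/2) x^T Q x + c^T x + lambda^T (A x - b)
Stationarity (grad_x L = 0): Q x + c + A^T lambda = 0.
Primal feasibility: A x = b.

This gives the KKT block system:
  [ Q   A^T ] [ x     ]   [-c ]
  [ A    0  ] [ lambda ] = [ b ]

Solving the linear system:
  x*      = (0.2653, 1.3673)
  lambda* = (-1.0204)
  f(x*)   = -0.8061

x* = (0.2653, 1.3673), lambda* = (-1.0204)


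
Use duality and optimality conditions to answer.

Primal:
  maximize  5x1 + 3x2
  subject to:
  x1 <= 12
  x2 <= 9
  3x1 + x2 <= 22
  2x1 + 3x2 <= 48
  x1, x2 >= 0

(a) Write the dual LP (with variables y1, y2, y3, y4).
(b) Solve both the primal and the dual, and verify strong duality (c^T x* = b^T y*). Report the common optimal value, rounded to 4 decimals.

The standard primal-dual pair for 'max c^T x s.t. A x <= b, x >= 0' is:
  Dual:  min b^T y  s.t.  A^T y >= c,  y >= 0.

So the dual LP is:
  minimize  12y1 + 9y2 + 22y3 + 48y4
  subject to:
    y1 + 3y3 + 2y4 >= 5
    y2 + y3 + 3y4 >= 3
    y1, y2, y3, y4 >= 0

Solving the primal: x* = (4.3333, 9).
  primal value c^T x* = 48.6667.
Solving the dual: y* = (0, 1.3333, 1.6667, 0).
  dual value b^T y* = 48.6667.
Strong duality: c^T x* = b^T y*. Confirmed.

48.6667


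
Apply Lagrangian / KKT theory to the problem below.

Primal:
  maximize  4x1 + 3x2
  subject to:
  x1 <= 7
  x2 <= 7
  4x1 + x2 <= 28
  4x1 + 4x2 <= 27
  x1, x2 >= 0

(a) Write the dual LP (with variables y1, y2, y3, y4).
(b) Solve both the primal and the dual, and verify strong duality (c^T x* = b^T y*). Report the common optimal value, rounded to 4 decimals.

The standard primal-dual pair for 'max c^T x s.t. A x <= b, x >= 0' is:
  Dual:  min b^T y  s.t.  A^T y >= c,  y >= 0.

So the dual LP is:
  minimize  7y1 + 7y2 + 28y3 + 27y4
  subject to:
    y1 + 4y3 + 4y4 >= 4
    y2 + y3 + 4y4 >= 3
    y1, y2, y3, y4 >= 0

Solving the primal: x* = (6.75, 0).
  primal value c^T x* = 27.
Solving the dual: y* = (0, 0, 0, 1).
  dual value b^T y* = 27.
Strong duality: c^T x* = b^T y*. Confirmed.

27


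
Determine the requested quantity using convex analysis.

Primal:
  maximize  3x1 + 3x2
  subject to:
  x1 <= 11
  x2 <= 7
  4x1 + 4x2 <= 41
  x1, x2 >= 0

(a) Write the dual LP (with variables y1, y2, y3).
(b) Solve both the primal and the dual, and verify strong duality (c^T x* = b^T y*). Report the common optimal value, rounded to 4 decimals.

The standard primal-dual pair for 'max c^T x s.t. A x <= b, x >= 0' is:
  Dual:  min b^T y  s.t.  A^T y >= c,  y >= 0.

So the dual LP is:
  minimize  11y1 + 7y2 + 41y3
  subject to:
    y1 + 4y3 >= 3
    y2 + 4y3 >= 3
    y1, y2, y3 >= 0

Solving the primal: x* = (10.25, 0).
  primal value c^T x* = 30.75.
Solving the dual: y* = (0, 0, 0.75).
  dual value b^T y* = 30.75.
Strong duality: c^T x* = b^T y*. Confirmed.

30.75


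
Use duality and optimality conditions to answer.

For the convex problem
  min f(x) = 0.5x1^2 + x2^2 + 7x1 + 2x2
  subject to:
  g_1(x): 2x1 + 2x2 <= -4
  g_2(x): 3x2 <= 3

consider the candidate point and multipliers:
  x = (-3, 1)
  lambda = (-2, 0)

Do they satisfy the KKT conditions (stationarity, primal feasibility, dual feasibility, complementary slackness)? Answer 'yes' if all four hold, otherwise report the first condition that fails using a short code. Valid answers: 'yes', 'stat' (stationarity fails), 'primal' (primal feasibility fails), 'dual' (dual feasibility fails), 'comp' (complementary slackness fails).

Gradient of f: grad f(x) = Q x + c = (4, 4)
Constraint values g_i(x) = a_i^T x - b_i:
  g_1((-3, 1)) = 0
  g_2((-3, 1)) = 0
Stationarity residual: grad f(x) + sum_i lambda_i a_i = (0, 0)
  -> stationarity OK
Primal feasibility (all g_i <= 0): OK
Dual feasibility (all lambda_i >= 0): FAILS
Complementary slackness (lambda_i * g_i(x) = 0 for all i): OK

Verdict: the first failing condition is dual_feasibility -> dual.

dual


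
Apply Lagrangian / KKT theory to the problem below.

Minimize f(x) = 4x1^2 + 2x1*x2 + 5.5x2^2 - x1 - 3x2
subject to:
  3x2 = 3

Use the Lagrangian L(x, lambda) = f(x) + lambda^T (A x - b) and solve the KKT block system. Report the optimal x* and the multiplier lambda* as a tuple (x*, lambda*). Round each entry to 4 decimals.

Form the Lagrangian:
  L(x, lambda) = (1/2) x^T Q x + c^T x + lambda^T (A x - b)
Stationarity (grad_x L = 0): Q x + c + A^T lambda = 0.
Primal feasibility: A x = b.

This gives the KKT block system:
  [ Q   A^T ] [ x     ]   [-c ]
  [ A    0  ] [ lambda ] = [ b ]

Solving the linear system:
  x*      = (-0.125, 1)
  lambda* = (-2.5833)
  f(x*)   = 2.4375

x* = (-0.125, 1), lambda* = (-2.5833)


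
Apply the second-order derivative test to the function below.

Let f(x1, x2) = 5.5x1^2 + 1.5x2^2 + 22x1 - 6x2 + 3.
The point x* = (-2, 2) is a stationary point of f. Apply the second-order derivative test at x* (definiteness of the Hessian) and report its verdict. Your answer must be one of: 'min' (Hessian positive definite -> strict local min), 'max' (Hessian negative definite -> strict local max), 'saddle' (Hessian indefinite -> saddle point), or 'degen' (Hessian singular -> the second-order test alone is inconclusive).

Compute the Hessian H = grad^2 f:
  H = [[11, 0], [0, 3]]
Verify stationarity: grad f(x*) = H x* + g = (0, 0).
Eigenvalues of H: 3, 11.
Both eigenvalues > 0, so H is positive definite -> x* is a strict local min.

min


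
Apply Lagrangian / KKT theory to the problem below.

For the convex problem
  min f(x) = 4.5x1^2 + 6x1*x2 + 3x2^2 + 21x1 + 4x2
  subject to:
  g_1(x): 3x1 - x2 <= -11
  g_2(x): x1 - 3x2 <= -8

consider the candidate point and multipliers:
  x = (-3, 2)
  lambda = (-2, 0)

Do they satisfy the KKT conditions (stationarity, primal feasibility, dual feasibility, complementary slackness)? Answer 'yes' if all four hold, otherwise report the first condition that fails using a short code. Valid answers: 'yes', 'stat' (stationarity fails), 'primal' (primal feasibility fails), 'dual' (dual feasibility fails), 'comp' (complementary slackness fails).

Gradient of f: grad f(x) = Q x + c = (6, -2)
Constraint values g_i(x) = a_i^T x - b_i:
  g_1((-3, 2)) = 0
  g_2((-3, 2)) = -1
Stationarity residual: grad f(x) + sum_i lambda_i a_i = (0, 0)
  -> stationarity OK
Primal feasibility (all g_i <= 0): OK
Dual feasibility (all lambda_i >= 0): FAILS
Complementary slackness (lambda_i * g_i(x) = 0 for all i): OK

Verdict: the first failing condition is dual_feasibility -> dual.

dual


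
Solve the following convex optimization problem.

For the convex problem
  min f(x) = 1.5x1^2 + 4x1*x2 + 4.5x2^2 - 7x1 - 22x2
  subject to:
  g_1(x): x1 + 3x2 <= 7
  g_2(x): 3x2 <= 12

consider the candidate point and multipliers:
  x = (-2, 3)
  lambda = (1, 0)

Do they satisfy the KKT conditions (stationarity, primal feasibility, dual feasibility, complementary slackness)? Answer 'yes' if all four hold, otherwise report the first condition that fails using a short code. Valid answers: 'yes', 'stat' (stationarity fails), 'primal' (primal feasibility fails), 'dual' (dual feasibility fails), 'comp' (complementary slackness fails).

Gradient of f: grad f(x) = Q x + c = (-1, -3)
Constraint values g_i(x) = a_i^T x - b_i:
  g_1((-2, 3)) = 0
  g_2((-2, 3)) = -3
Stationarity residual: grad f(x) + sum_i lambda_i a_i = (0, 0)
  -> stationarity OK
Primal feasibility (all g_i <= 0): OK
Dual feasibility (all lambda_i >= 0): OK
Complementary slackness (lambda_i * g_i(x) = 0 for all i): OK

Verdict: yes, KKT holds.

yes


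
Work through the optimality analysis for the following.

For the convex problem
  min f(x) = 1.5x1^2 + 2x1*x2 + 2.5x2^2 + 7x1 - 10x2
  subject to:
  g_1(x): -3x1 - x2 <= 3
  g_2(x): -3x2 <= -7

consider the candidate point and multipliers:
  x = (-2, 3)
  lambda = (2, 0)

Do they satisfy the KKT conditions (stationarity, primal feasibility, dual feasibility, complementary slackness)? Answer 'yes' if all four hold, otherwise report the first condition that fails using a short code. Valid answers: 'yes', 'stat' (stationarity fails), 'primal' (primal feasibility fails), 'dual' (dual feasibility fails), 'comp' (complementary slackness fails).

Gradient of f: grad f(x) = Q x + c = (7, 1)
Constraint values g_i(x) = a_i^T x - b_i:
  g_1((-2, 3)) = 0
  g_2((-2, 3)) = -2
Stationarity residual: grad f(x) + sum_i lambda_i a_i = (1, -1)
  -> stationarity FAILS
Primal feasibility (all g_i <= 0): OK
Dual feasibility (all lambda_i >= 0): OK
Complementary slackness (lambda_i * g_i(x) = 0 for all i): OK

Verdict: the first failing condition is stationarity -> stat.

stat


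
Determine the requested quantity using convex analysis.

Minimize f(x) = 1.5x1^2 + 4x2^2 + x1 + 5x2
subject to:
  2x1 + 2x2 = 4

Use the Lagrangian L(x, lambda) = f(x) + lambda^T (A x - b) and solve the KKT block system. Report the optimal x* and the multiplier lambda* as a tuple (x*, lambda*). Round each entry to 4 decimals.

Form the Lagrangian:
  L(x, lambda) = (1/2) x^T Q x + c^T x + lambda^T (A x - b)
Stationarity (grad_x L = 0): Q x + c + A^T lambda = 0.
Primal feasibility: A x = b.

This gives the KKT block system:
  [ Q   A^T ] [ x     ]   [-c ]
  [ A    0  ] [ lambda ] = [ b ]

Solving the linear system:
  x*      = (1.8182, 0.1818)
  lambda* = (-3.2273)
  f(x*)   = 7.8182

x* = (1.8182, 0.1818), lambda* = (-3.2273)


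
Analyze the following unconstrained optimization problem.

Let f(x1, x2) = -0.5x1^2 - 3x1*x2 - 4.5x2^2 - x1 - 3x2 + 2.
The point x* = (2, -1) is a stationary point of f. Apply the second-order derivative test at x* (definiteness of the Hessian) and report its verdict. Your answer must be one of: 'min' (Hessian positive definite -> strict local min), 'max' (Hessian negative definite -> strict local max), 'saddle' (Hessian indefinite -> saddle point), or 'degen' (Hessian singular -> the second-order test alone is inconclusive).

Compute the Hessian H = grad^2 f:
  H = [[-1, -3], [-3, -9]]
Verify stationarity: grad f(x*) = H x* + g = (0, 0).
Eigenvalues of H: -10, 0.
H has a zero eigenvalue (singular; negative semidefinite but not definite), so H is neither positive definite, negative definite, nor indefinite. The second-order test alone is inconclusive -> degen.
(Indeed, f is constant along the null direction of H through x*, so x* is not a strict local extremum.)

degen


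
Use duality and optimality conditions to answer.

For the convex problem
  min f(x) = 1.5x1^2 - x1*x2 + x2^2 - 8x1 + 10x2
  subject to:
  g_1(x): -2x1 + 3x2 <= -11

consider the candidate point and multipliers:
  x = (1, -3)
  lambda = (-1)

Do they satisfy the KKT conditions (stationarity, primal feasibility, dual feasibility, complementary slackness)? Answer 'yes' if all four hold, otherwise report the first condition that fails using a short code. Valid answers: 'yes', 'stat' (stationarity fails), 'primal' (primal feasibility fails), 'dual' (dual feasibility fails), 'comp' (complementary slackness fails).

Gradient of f: grad f(x) = Q x + c = (-2, 3)
Constraint values g_i(x) = a_i^T x - b_i:
  g_1((1, -3)) = 0
Stationarity residual: grad f(x) + sum_i lambda_i a_i = (0, 0)
  -> stationarity OK
Primal feasibility (all g_i <= 0): OK
Dual feasibility (all lambda_i >= 0): FAILS
Complementary slackness (lambda_i * g_i(x) = 0 for all i): OK

Verdict: the first failing condition is dual_feasibility -> dual.

dual


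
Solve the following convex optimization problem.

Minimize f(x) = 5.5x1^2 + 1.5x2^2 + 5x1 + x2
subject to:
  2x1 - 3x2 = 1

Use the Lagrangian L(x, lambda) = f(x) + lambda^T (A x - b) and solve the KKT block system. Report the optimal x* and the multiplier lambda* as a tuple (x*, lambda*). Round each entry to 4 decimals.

Form the Lagrangian:
  L(x, lambda) = (1/2) x^T Q x + c^T x + lambda^T (A x - b)
Stationarity (grad_x L = 0): Q x + c + A^T lambda = 0.
Primal feasibility: A x = b.

This gives the KKT block system:
  [ Q   A^T ] [ x     ]   [-c ]
  [ A    0  ] [ lambda ] = [ b ]

Solving the linear system:
  x*      = (-0.4054, -0.6036)
  lambda* = (-0.2703)
  f(x*)   = -1.1802

x* = (-0.4054, -0.6036), lambda* = (-0.2703)


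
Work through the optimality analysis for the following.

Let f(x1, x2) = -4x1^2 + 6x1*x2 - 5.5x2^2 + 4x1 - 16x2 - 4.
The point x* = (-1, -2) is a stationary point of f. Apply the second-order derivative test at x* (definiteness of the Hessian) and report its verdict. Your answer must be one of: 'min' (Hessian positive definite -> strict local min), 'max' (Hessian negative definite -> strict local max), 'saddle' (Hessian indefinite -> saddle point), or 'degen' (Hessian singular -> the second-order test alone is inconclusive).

Compute the Hessian H = grad^2 f:
  H = [[-8, 6], [6, -11]]
Verify stationarity: grad f(x*) = H x* + g = (0, 0).
Eigenvalues of H: -15.6847, -3.3153.
Both eigenvalues < 0, so H is negative definite -> x* is a strict local max.

max


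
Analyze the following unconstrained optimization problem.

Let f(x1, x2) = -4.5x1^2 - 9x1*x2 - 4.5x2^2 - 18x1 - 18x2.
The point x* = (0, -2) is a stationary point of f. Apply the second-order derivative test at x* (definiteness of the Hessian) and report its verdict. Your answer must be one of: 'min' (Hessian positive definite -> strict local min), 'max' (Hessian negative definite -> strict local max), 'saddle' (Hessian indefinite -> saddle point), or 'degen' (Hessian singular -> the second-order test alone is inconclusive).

Compute the Hessian H = grad^2 f:
  H = [[-9, -9], [-9, -9]]
Verify stationarity: grad f(x*) = H x* + g = (0, 0).
Eigenvalues of H: -18, 0.
H has a zero eigenvalue (singular; negative semidefinite but not definite), so H is neither positive definite, negative definite, nor indefinite. The second-order test alone is inconclusive -> degen.
(Indeed, f is constant along the null direction of H through x*, so x* is not a strict local extremum.)

degen


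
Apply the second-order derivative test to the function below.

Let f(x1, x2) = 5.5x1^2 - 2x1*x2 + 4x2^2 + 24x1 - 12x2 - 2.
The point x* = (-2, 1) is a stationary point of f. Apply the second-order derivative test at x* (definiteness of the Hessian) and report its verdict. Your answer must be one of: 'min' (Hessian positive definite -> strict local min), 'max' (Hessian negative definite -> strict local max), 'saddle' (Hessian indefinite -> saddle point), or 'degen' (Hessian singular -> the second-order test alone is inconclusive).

Compute the Hessian H = grad^2 f:
  H = [[11, -2], [-2, 8]]
Verify stationarity: grad f(x*) = H x* + g = (0, 0).
Eigenvalues of H: 7, 12.
Both eigenvalues > 0, so H is positive definite -> x* is a strict local min.

min


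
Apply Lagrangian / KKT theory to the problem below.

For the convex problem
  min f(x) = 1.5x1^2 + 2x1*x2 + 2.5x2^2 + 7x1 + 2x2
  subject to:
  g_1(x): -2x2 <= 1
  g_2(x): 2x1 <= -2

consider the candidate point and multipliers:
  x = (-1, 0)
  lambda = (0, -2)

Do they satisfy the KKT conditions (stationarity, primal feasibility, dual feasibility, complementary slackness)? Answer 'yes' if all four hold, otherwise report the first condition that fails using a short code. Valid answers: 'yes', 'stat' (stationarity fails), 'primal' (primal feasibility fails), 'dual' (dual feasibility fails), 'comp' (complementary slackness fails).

Gradient of f: grad f(x) = Q x + c = (4, 0)
Constraint values g_i(x) = a_i^T x - b_i:
  g_1((-1, 0)) = -1
  g_2((-1, 0)) = 0
Stationarity residual: grad f(x) + sum_i lambda_i a_i = (0, 0)
  -> stationarity OK
Primal feasibility (all g_i <= 0): OK
Dual feasibility (all lambda_i >= 0): FAILS
Complementary slackness (lambda_i * g_i(x) = 0 for all i): OK

Verdict: the first failing condition is dual_feasibility -> dual.

dual


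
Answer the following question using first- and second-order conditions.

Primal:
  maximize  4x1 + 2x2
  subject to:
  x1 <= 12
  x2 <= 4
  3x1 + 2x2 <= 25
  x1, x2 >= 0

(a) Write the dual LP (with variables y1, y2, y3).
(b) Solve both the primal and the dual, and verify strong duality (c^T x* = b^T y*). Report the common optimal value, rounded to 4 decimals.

The standard primal-dual pair for 'max c^T x s.t. A x <= b, x >= 0' is:
  Dual:  min b^T y  s.t.  A^T y >= c,  y >= 0.

So the dual LP is:
  minimize  12y1 + 4y2 + 25y3
  subject to:
    y1 + 3y3 >= 4
    y2 + 2y3 >= 2
    y1, y2, y3 >= 0

Solving the primal: x* = (8.3333, 0).
  primal value c^T x* = 33.3333.
Solving the dual: y* = (0, 0, 1.3333).
  dual value b^T y* = 33.3333.
Strong duality: c^T x* = b^T y*. Confirmed.

33.3333


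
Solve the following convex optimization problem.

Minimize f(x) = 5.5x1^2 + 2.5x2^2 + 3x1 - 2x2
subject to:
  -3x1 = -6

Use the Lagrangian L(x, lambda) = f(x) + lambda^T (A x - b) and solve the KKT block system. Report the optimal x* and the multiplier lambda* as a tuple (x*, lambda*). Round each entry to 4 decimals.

Form the Lagrangian:
  L(x, lambda) = (1/2) x^T Q x + c^T x + lambda^T (A x - b)
Stationarity (grad_x L = 0): Q x + c + A^T lambda = 0.
Primal feasibility: A x = b.

This gives the KKT block system:
  [ Q   A^T ] [ x     ]   [-c ]
  [ A    0  ] [ lambda ] = [ b ]

Solving the linear system:
  x*      = (2, 0.4)
  lambda* = (8.3333)
  f(x*)   = 27.6

x* = (2, 0.4), lambda* = (8.3333)


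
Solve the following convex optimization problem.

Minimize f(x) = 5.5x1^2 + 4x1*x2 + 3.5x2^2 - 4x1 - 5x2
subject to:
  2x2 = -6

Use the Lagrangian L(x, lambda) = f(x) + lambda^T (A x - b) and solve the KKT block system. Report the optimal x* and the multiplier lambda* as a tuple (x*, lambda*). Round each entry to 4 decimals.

Form the Lagrangian:
  L(x, lambda) = (1/2) x^T Q x + c^T x + lambda^T (A x - b)
Stationarity (grad_x L = 0): Q x + c + A^T lambda = 0.
Primal feasibility: A x = b.

This gives the KKT block system:
  [ Q   A^T ] [ x     ]   [-c ]
  [ A    0  ] [ lambda ] = [ b ]

Solving the linear system:
  x*      = (1.4545, -3)
  lambda* = (10.0909)
  f(x*)   = 34.8636

x* = (1.4545, -3), lambda* = (10.0909)


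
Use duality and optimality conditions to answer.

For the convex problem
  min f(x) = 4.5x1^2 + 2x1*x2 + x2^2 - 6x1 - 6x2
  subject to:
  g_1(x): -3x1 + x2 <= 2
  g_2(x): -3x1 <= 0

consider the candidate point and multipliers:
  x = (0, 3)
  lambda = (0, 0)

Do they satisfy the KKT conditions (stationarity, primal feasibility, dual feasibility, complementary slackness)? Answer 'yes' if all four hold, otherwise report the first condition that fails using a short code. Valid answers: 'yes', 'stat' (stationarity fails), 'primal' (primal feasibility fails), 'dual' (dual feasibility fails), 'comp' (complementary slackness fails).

Gradient of f: grad f(x) = Q x + c = (0, 0)
Constraint values g_i(x) = a_i^T x - b_i:
  g_1((0, 3)) = 1
  g_2((0, 3)) = 0
Stationarity residual: grad f(x) + sum_i lambda_i a_i = (0, 0)
  -> stationarity OK
Primal feasibility (all g_i <= 0): FAILS
Dual feasibility (all lambda_i >= 0): OK
Complementary slackness (lambda_i * g_i(x) = 0 for all i): OK

Verdict: the first failing condition is primal_feasibility -> primal.

primal


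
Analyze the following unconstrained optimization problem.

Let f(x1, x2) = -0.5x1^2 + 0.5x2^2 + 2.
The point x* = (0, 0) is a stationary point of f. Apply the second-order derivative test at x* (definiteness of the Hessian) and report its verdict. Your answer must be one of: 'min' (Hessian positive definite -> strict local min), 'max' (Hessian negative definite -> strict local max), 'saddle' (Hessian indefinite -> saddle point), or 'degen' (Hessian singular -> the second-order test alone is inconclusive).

Compute the Hessian H = grad^2 f:
  H = [[-1, 0], [0, 1]]
Verify stationarity: grad f(x*) = H x* + g = (0, 0).
Eigenvalues of H: -1, 1.
Eigenvalues have mixed signs, so H is indefinite -> x* is a saddle point.

saddle


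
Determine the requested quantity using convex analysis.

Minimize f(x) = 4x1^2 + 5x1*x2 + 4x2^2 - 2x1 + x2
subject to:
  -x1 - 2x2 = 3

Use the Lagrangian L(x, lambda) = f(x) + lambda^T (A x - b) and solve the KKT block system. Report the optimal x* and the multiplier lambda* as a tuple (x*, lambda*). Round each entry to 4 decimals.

Form the Lagrangian:
  L(x, lambda) = (1/2) x^T Q x + c^T x + lambda^T (A x - b)
Stationarity (grad_x L = 0): Q x + c + A^T lambda = 0.
Primal feasibility: A x = b.

This gives the KKT block system:
  [ Q   A^T ] [ x     ]   [-c ]
  [ A    0  ] [ lambda ] = [ b ]

Solving the linear system:
  x*      = (0.8, -1.9)
  lambda* = (-5.1)
  f(x*)   = 5.9

x* = (0.8, -1.9), lambda* = (-5.1)


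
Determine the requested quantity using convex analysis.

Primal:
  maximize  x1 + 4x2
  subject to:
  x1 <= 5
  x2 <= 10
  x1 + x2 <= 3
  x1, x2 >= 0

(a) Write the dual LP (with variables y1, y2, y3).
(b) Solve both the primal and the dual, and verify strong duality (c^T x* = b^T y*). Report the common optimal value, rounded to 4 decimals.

The standard primal-dual pair for 'max c^T x s.t. A x <= b, x >= 0' is:
  Dual:  min b^T y  s.t.  A^T y >= c,  y >= 0.

So the dual LP is:
  minimize  5y1 + 10y2 + 3y3
  subject to:
    y1 + y3 >= 1
    y2 + y3 >= 4
    y1, y2, y3 >= 0

Solving the primal: x* = (0, 3).
  primal value c^T x* = 12.
Solving the dual: y* = (0, 0, 4).
  dual value b^T y* = 12.
Strong duality: c^T x* = b^T y*. Confirmed.

12


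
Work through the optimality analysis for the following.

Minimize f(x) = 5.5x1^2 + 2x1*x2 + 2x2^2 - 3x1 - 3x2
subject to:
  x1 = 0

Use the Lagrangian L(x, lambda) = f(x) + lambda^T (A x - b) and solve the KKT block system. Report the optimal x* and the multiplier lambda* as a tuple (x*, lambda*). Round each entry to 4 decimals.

Form the Lagrangian:
  L(x, lambda) = (1/2) x^T Q x + c^T x + lambda^T (A x - b)
Stationarity (grad_x L = 0): Q x + c + A^T lambda = 0.
Primal feasibility: A x = b.

This gives the KKT block system:
  [ Q   A^T ] [ x     ]   [-c ]
  [ A    0  ] [ lambda ] = [ b ]

Solving the linear system:
  x*      = (0, 0.75)
  lambda* = (1.5)
  f(x*)   = -1.125

x* = (0, 0.75), lambda* = (1.5)


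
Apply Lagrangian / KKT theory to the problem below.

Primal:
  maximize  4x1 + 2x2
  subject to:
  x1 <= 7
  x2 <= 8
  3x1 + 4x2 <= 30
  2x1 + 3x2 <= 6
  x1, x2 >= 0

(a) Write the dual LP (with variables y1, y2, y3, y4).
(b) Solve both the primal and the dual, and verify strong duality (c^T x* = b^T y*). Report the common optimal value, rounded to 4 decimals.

The standard primal-dual pair for 'max c^T x s.t. A x <= b, x >= 0' is:
  Dual:  min b^T y  s.t.  A^T y >= c,  y >= 0.

So the dual LP is:
  minimize  7y1 + 8y2 + 30y3 + 6y4
  subject to:
    y1 + 3y3 + 2y4 >= 4
    y2 + 4y3 + 3y4 >= 2
    y1, y2, y3, y4 >= 0

Solving the primal: x* = (3, 0).
  primal value c^T x* = 12.
Solving the dual: y* = (0, 0, 0, 2).
  dual value b^T y* = 12.
Strong duality: c^T x* = b^T y*. Confirmed.

12


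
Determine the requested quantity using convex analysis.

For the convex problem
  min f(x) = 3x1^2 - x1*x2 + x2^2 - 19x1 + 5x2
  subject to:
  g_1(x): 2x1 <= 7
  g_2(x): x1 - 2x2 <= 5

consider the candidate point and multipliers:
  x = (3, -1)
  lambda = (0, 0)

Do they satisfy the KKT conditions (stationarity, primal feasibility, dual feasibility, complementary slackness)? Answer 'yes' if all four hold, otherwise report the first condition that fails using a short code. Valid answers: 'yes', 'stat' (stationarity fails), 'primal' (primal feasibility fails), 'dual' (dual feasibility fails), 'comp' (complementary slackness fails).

Gradient of f: grad f(x) = Q x + c = (0, 0)
Constraint values g_i(x) = a_i^T x - b_i:
  g_1((3, -1)) = -1
  g_2((3, -1)) = 0
Stationarity residual: grad f(x) + sum_i lambda_i a_i = (0, 0)
  -> stationarity OK
Primal feasibility (all g_i <= 0): OK
Dual feasibility (all lambda_i >= 0): OK
Complementary slackness (lambda_i * g_i(x) = 0 for all i): OK

Verdict: yes, KKT holds.

yes


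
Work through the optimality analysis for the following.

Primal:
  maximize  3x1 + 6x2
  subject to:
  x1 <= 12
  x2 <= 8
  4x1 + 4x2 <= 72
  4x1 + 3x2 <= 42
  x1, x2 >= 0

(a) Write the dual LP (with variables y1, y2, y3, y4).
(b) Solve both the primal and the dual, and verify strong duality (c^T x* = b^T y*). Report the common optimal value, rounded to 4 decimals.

The standard primal-dual pair for 'max c^T x s.t. A x <= b, x >= 0' is:
  Dual:  min b^T y  s.t.  A^T y >= c,  y >= 0.

So the dual LP is:
  minimize  12y1 + 8y2 + 72y3 + 42y4
  subject to:
    y1 + 4y3 + 4y4 >= 3
    y2 + 4y3 + 3y4 >= 6
    y1, y2, y3, y4 >= 0

Solving the primal: x* = (4.5, 8).
  primal value c^T x* = 61.5.
Solving the dual: y* = (0, 3.75, 0, 0.75).
  dual value b^T y* = 61.5.
Strong duality: c^T x* = b^T y*. Confirmed.

61.5


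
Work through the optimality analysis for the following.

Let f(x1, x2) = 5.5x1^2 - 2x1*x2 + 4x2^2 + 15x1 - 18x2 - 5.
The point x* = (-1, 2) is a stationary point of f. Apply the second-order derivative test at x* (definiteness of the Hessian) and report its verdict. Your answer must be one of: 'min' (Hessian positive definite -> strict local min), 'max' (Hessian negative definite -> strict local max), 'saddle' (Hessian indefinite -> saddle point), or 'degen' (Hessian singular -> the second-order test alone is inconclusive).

Compute the Hessian H = grad^2 f:
  H = [[11, -2], [-2, 8]]
Verify stationarity: grad f(x*) = H x* + g = (0, 0).
Eigenvalues of H: 7, 12.
Both eigenvalues > 0, so H is positive definite -> x* is a strict local min.

min


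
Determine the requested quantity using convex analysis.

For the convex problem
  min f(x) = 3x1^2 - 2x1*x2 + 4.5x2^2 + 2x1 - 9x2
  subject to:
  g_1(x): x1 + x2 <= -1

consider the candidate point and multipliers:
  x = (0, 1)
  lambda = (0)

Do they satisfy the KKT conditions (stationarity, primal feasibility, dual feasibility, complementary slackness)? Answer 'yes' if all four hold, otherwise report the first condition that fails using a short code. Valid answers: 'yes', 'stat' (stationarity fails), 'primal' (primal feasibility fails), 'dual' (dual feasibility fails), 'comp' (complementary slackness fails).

Gradient of f: grad f(x) = Q x + c = (0, 0)
Constraint values g_i(x) = a_i^T x - b_i:
  g_1((0, 1)) = 2
Stationarity residual: grad f(x) + sum_i lambda_i a_i = (0, 0)
  -> stationarity OK
Primal feasibility (all g_i <= 0): FAILS
Dual feasibility (all lambda_i >= 0): OK
Complementary slackness (lambda_i * g_i(x) = 0 for all i): OK

Verdict: the first failing condition is primal_feasibility -> primal.

primal


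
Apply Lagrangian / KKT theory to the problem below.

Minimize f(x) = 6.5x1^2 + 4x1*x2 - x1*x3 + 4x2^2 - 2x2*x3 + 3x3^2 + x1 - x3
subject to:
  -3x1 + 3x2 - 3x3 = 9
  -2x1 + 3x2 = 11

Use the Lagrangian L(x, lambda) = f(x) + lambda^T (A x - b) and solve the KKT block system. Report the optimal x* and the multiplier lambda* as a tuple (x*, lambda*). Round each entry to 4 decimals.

Form the Lagrangian:
  L(x, lambda) = (1/2) x^T Q x + c^T x + lambda^T (A x - b)
Stationarity (grad_x L = 0): Q x + c + A^T lambda = 0.
Primal feasibility: A x = b.

This gives the KKT block system:
  [ Q   A^T ] [ x     ]   [-c ]
  [ A    0  ] [ lambda ] = [ b ]

Solving the linear system:
  x*      = (-1.4562, 2.6959, 1.1521)
  lambda* = (0.659, -5.1382)
  f(x*)   = 23.9908

x* = (-1.4562, 2.6959, 1.1521), lambda* = (0.659, -5.1382)


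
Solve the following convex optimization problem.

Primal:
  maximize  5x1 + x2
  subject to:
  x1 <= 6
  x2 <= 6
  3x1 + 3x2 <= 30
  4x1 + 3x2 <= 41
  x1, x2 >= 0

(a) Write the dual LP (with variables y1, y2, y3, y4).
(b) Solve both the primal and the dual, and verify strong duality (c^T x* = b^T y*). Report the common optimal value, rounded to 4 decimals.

The standard primal-dual pair for 'max c^T x s.t. A x <= b, x >= 0' is:
  Dual:  min b^T y  s.t.  A^T y >= c,  y >= 0.

So the dual LP is:
  minimize  6y1 + 6y2 + 30y3 + 41y4
  subject to:
    y1 + 3y3 + 4y4 >= 5
    y2 + 3y3 + 3y4 >= 1
    y1, y2, y3, y4 >= 0

Solving the primal: x* = (6, 4).
  primal value c^T x* = 34.
Solving the dual: y* = (4, 0, 0.3333, 0).
  dual value b^T y* = 34.
Strong duality: c^T x* = b^T y*. Confirmed.

34


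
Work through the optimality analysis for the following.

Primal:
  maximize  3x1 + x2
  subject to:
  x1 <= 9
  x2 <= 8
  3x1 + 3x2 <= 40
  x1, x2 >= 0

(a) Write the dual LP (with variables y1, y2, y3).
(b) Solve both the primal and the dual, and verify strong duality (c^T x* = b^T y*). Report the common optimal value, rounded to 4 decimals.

The standard primal-dual pair for 'max c^T x s.t. A x <= b, x >= 0' is:
  Dual:  min b^T y  s.t.  A^T y >= c,  y >= 0.

So the dual LP is:
  minimize  9y1 + 8y2 + 40y3
  subject to:
    y1 + 3y3 >= 3
    y2 + 3y3 >= 1
    y1, y2, y3 >= 0

Solving the primal: x* = (9, 4.3333).
  primal value c^T x* = 31.3333.
Solving the dual: y* = (2, 0, 0.3333).
  dual value b^T y* = 31.3333.
Strong duality: c^T x* = b^T y*. Confirmed.

31.3333


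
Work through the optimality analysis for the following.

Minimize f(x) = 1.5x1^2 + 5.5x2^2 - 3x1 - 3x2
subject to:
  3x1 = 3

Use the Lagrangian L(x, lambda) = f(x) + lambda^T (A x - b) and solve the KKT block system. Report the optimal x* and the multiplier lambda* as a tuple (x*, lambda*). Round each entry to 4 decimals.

Form the Lagrangian:
  L(x, lambda) = (1/2) x^T Q x + c^T x + lambda^T (A x - b)
Stationarity (grad_x L = 0): Q x + c + A^T lambda = 0.
Primal feasibility: A x = b.

This gives the KKT block system:
  [ Q   A^T ] [ x     ]   [-c ]
  [ A    0  ] [ lambda ] = [ b ]

Solving the linear system:
  x*      = (1, 0.2727)
  lambda* = (0)
  f(x*)   = -1.9091

x* = (1, 0.2727), lambda* = (0)


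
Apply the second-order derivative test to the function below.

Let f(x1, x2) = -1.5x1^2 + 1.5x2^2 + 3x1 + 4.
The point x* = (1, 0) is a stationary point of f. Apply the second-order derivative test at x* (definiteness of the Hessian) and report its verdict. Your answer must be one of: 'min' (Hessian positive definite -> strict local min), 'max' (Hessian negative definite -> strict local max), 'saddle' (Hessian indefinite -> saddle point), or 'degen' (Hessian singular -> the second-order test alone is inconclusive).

Compute the Hessian H = grad^2 f:
  H = [[-3, 0], [0, 3]]
Verify stationarity: grad f(x*) = H x* + g = (0, 0).
Eigenvalues of H: -3, 3.
Eigenvalues have mixed signs, so H is indefinite -> x* is a saddle point.

saddle
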